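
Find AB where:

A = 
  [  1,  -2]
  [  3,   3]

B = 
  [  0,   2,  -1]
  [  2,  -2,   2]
AB = 
  [ -4,   6,  -5]
  [  6,   0,   3]

A is 2×2 and B is 2×3, so AB is 2×3. Each entry is (row of A)·(column of B):
AB[1,1] = (1)(0) + (-2)(2) = -4
AB[1,2] = (1)(2) + (-2)(-2) = 6
AB[1,3] = (1)(-1) + (-2)(2) = -5
AB[2,1] = (3)(0) + (3)(2) = 6
AB[2,2] = (3)(2) + (3)(-2) = 0
AB[2,3] = (3)(-1) + (3)(2) = 3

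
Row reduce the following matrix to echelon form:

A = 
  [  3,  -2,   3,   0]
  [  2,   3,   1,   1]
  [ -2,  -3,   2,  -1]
Row operations:
R2 → R2 - (2/3)·R1
R3 → R3 + (2/3)·R1
R3 → R3 + (1)·R2

Resulting echelon form:
REF = 
  [   3,   -2,    3,    0]
  [   0, 13/3,   -1,    1]
  [   0,    0,    3,    0]

Rank = 3 (number of non-zero pivot rows).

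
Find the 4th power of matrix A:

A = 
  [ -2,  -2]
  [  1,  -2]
A² = A·A:
A²[1,1] = (-2)(-2) + (-2)(1) = 2
A²[1,2] = (-2)(-2) + (-2)(-2) = 8
A²[2,1] = (1)(-2) + (-2)(1) = -4
A²[2,2] = (1)(-2) + (-2)(-2) = 2
A² = 
  [  2,   8]
  [ -4,   2]

A^3 = A^2·A:
A^3[1,1] = (2)(-2) + (8)(1) = 4
A^3[1,2] = (2)(-2) + (8)(-2) = -20
A^3[2,1] = (-4)(-2) + (2)(1) = 10
A^3[2,2] = (-4)(-2) + (2)(-2) = 4
A^3 = 
  [  4, -20]
  [ 10,   4]

A^4 = A^3·A:
A^4[1,1] = (4)(-2) + (-20)(1) = -28
A^4[1,2] = (4)(-2) + (-20)(-2) = 32
A^4[2,1] = (10)(-2) + (4)(1) = -16
A^4[2,2] = (10)(-2) + (4)(-2) = -28
A^4 = 
  [-28,  32]
  [-16, -28]

Therefore
A^4 = 
  [-28,  32]
  [-16, -28]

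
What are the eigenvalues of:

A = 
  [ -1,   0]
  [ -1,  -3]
tr(A) = -4, det(A) = 3
Characteristic polynomial: λ² - tr(A)λ + det(A) = λ² + 4λ + 3
λ² + 4λ + 3 = (λ + 3)(λ + 1)

λ = -1, -3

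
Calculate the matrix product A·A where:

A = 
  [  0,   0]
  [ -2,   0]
A² = A·A:
A²[1,1] = (0)(0) + (0)(-2) = 0
A²[1,2] = (0)(0) + (0)(0) = 0
A²[2,1] = (-2)(0) + (0)(-2) = 0
A²[2,2] = (-2)(0) + (0)(0) = 0
A² = 
  [  0,   0]
  [  0,   0]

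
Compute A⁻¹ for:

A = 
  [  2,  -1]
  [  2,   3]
det(A) = (2)(3) - (-1)(2) = 8
For a 2×2 matrix, A⁻¹ = (1/det(A)) · [[d, -b], [-c, a]]
    = (1/8) · [[3, 1], [-2, 2]]

A⁻¹ = 
  [ 3/8,  1/8]
  [-1/4,  1/4]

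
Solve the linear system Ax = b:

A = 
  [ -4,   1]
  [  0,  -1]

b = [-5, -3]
x = [2, 3]

Row reduce the augmented matrix [A|b]:
(already in echelon form)
REF = 
  [ -4,   1,  -5]
  [  0,  -1,  -3]

Back-substitution:
x₂ = (-3) / (-1) = 3
x₁ = (-5 - (1)(3)) / (-4) = 2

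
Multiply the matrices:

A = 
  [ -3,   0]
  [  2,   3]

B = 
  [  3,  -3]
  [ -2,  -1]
AB = 
  [ -9,   9]
  [  0,  -9]

A is 2×2 and B is 2×2, so AB is 2×2. Each entry is (row of A)·(column of B):
AB[1,1] = (-3)(3) + (0)(-2) = -9
AB[1,2] = (-3)(-3) + (0)(-1) = 9
AB[2,1] = (2)(3) + (3)(-2) = 0
AB[2,2] = (2)(-3) + (3)(-1) = -9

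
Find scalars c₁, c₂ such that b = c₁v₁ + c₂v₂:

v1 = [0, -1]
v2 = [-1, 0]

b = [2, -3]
c1 = 3, c2 = -2

b = 3·v1 + -2·v2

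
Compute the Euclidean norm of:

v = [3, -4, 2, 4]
6.708

||v||₂ = √((3)² + (-4)² + (2)² + (4)²) = √45 = 6.708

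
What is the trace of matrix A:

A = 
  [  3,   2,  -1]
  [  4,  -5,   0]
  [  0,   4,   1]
-1

tr(A) = 3 + -5 + 1 = -1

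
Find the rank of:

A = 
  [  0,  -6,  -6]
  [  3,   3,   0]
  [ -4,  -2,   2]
rank(A) = 2

Row reduce:
Swap R1 ↔ R2
R3 → R3 + (4/3)·R1
R3 → R3 + (1/3)·R2
REF = 
  [  3,   3,   0]
  [  0,  -6,  -6]
  [  0,   0,   0]
Pivot columns: 1, 2 → 2 pivots.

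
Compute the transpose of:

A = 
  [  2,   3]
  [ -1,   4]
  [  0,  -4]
Aᵀ = 
  [  2,  -1,   0]
  [  3,   4,  -4]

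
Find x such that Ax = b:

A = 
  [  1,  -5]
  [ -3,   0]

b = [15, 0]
x = [0, -3]

Row reduce the augmented matrix [A|b]:
R2 → R2 + (3)·R1
REF = 
  [  1,  -5,  15]
  [  0, -15,  45]

Back-substitution:
x₂ = 45 / (-15) = -3
x₁ = (15 - (-5)(-3)) / 1 = 0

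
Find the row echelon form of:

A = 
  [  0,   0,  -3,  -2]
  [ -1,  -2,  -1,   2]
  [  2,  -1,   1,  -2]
Row operations:
Swap R1 ↔ R2
R3 → R3 + (2)·R1
Swap R2 ↔ R3

Resulting echelon form:
REF = 
  [ -1,  -2,  -1,   2]
  [  0,  -5,  -1,   2]
  [  0,   0,  -3,  -2]

Rank = 3 (number of non-zero pivot rows).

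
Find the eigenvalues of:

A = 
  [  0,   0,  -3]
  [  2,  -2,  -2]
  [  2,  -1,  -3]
Characteristic polynomial: det(λI - A) = λ³ + 5λ² + 10λ + 6
Testing integer divisors of the constant term: p(-1) = 0, so (λ + 1) is a factor:
p(λ) = (λ + 1)(λ² + 4λ + 6)
λ² + 4λ + 6 = 0  ⇒  λ = (-4 ± √((4)² - 4·(6)))/2 = (-4 ± √(-8))/2
  = -2 + i√2,  -2 - i√2

λ = -1, -2 + i√2, -2 - i√2  (≈ -1, -2 + 1.414i, -2 - 1.414i)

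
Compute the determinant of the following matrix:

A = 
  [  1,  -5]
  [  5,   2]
For a 2×2 matrix, det = ad - bc = (1)(2) - (-5)(5) = 27

det(A) = 27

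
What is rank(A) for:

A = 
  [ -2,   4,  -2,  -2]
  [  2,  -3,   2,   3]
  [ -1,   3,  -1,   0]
rank(A) = 2

Row reduce:
R2 → R2 + (1)·R1
R3 → R3 - (1/2)·R1
R3 → R3 - (1)·R2
REF = 
  [ -2,   4,  -2,  -2]
  [  0,   1,   0,   1]
  [  0,   0,   0,   0]
Pivot columns: 1, 2 → 2 pivots.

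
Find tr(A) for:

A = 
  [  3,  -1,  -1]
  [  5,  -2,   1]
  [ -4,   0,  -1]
0

tr(A) = 3 + -2 + -1 = 0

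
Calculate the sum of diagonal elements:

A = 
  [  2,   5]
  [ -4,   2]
4

tr(A) = 2 + 2 = 4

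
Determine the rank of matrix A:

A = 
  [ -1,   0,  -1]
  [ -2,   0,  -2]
rank(A) = 1

Row reduce:
R2 → R2 - (2)·R1
REF = 
  [ -1,   0,  -1]
  [  0,   0,   0]
Pivot columns: 1 → 1 pivot.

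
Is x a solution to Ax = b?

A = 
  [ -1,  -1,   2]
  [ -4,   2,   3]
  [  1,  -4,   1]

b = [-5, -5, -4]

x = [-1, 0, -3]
Yes

Ax = [-5, -5, -4] = b ✓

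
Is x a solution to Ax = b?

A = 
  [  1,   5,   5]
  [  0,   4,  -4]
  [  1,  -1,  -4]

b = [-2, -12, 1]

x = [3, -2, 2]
No

Ax = [3, -16, -3] ≠ b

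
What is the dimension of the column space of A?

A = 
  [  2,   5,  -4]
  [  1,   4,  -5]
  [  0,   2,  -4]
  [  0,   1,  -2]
dim(Col(A)) = 2

Row reduce:
R2 → R2 - (1/2)·R1
R3 → R3 - (4/3)·R2
R4 → R4 - (2/3)·R2
REF = 
  [  2,   5,  -4]
  [  0, 3/2,  -3]
  [  0,   0,   0]
  [  0,   0,   0]
Pivot columns: 1, 2 → 2 pivots.
dim(Col(A)) = number of pivot columns = 2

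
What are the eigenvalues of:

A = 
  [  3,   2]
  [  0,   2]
λ = 3, 2

tr(A) = 5, det(A) = 6
Characteristic polynomial: λ² - tr(A)λ + det(A) = λ² - 5λ + 6
λ² - 5λ + 6 = (λ - 2)(λ - 3)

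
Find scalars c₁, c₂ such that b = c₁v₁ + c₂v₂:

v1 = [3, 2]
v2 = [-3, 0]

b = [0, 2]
c1 = 1, c2 = 1

b = 1·v1 + 1·v2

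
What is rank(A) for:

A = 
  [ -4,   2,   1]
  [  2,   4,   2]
Row reduce:
R2 → R2 + (1/2)·R1
REF = 
  [ -4,   2,   1]
  [  0,   5, 5/2]
Pivot columns: 1, 2 → 2 pivots.

rank(A) = 2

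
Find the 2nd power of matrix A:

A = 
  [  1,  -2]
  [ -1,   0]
A² = A·A:
A²[1,1] = (1)(1) + (-2)(-1) = 3
A²[1,2] = (1)(-2) + (-2)(0) = -2
A²[2,1] = (-1)(1) + (0)(-1) = -1
A²[2,2] = (-1)(-2) + (0)(0) = 2
A² = 
  [  3,  -2]
  [ -1,   2]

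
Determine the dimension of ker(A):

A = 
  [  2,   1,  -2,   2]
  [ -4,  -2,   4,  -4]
nullity(A) = 3

Row reduce:
R2 → R2 + (2)·R1
REF = 
  [  2,   1,  -2,   2]
  [  0,   0,   0,   0]
Pivot columns: 1 → 1 pivot.
rank(A) = 1, so nullity(A) = 4 - 1 = 3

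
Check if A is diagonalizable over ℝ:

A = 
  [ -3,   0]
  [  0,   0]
Yes

tr(A) = -3, det(A) = 0
Characteristic polynomial: λ² - tr(A)λ + det(A) = λ² + 3λ
λ² + 3λ = λ(λ + 3)
Eigenvalues: 0, -3
λ=-3: alg. mult. = 1, geom. mult. = 2 - rank(A - (-3)I) = 2 - 1 = 1
λ=0: alg. mult. = 1, geom. mult. = 2 - rank(A - (0)I) = 2 - 1 = 1
Sum of geometric multiplicities equals n, so A has n independent eigenvectors.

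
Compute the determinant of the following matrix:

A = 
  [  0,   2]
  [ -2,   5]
For a 2×2 matrix, det = ad - bc = (0)(5) - (2)(-2) = 4

det(A) = 4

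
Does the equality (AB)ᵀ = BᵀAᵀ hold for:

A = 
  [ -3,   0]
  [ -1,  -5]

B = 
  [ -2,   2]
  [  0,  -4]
Yes

(AB)ᵀ = 
  [  6,   2]
  [ -6,  18]

BᵀAᵀ = 
  [  6,   2]
  [ -6,  18]

Both sides are equal — this is the standard identity (AB)ᵀ = BᵀAᵀ, which holds for all A, B.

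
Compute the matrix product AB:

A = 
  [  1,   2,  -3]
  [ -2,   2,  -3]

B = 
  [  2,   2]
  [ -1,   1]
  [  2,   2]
A is 2×3 and B is 3×2, so AB is 2×2. Each entry is (row of A)·(column of B):
AB[1,1] = (1)(2) + (2)(-1) + (-3)(2) = -6
AB[1,2] = (1)(2) + (2)(1) + (-3)(2) = -2
AB[2,1] = (-2)(2) + (2)(-1) + (-3)(2) = -12
AB[2,2] = (-2)(2) + (2)(1) + (-3)(2) = -8

AB = 
  [ -6,  -2]
  [-12,  -8]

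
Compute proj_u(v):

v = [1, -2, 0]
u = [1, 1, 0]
v·u = (1)(1) + (-2)(1) + (0)(0) = -1
u·u = (1)² + (1)² + (0)² = 2
proj_u(v) = (v·u / u·u) × u = (-1/2) × u

proj_u(v) = [-1/2, -1/2, 0]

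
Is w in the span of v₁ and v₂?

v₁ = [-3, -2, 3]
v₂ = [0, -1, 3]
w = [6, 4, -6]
Yes

Form the augmented matrix and row-reduce:
[v₁|v₂|w] = 
  [ -3,   0,   6]
  [ -2,  -1,   4]
  [  3,   3,  -6]
R2 → R2 - (2/3)·R1
R3 → R3 + (1)·R1
R3 → R3 + (3)·R2
REF = 
  [ -3,   0,   6]
  [  0,  -1,   0]
  [  0,   0,   0]

No row of the form [0 0 | nonzero], so the system is consistent. Back-substitution gives c₁ = -2, c₂ = 0: w = (-2)·v₁ + (0)·v₂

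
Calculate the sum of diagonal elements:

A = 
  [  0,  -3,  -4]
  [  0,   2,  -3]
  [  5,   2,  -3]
-1

tr(A) = 0 + 2 + -3 = -1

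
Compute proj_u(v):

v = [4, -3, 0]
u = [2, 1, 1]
v·u = (4)(2) + (-3)(1) + (0)(1) = 5
u·u = (2)² + (1)² + (1)² = 6
proj_u(v) = (v·u / u·u) × u = (5/6) × u

proj_u(v) = [5/3, 5/6, 5/6]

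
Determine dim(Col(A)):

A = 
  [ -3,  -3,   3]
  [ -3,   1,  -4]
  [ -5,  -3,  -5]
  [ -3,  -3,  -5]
Row reduce:
R2 → R2 - (1)·R1
R3 → R3 - (5/3)·R1
R4 → R4 - (1)·R1
R3 → R3 - (1/2)·R2
R4 → R4 - (16/13)·R3
REF = 
  [   -3,    -3,     3]
  [    0,     4,    -7]
  [    0,     0, -13/2]
  [    0,     0,     0]
Pivot columns: 1, 2, 3 → 3 pivots.
dim(Col(A)) = number of pivot columns = 3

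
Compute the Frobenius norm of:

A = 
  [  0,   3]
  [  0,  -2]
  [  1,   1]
||A||_F = 3.873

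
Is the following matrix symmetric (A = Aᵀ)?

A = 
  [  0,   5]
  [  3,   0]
No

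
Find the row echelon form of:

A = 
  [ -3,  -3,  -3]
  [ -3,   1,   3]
Row operations:
R2 → R2 - (1)·R1

Resulting echelon form:
REF = 
  [ -3,  -3,  -3]
  [  0,   4,   6]

Rank = 2 (number of non-zero pivot rows).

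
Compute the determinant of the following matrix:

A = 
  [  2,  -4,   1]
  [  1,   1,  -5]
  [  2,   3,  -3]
53

Cofactor expansion along row 1:
det(A) = (2)·((1)(-3) - (-5)(3)) - (-4)·((1)(-3) - (-5)(2)) + (1)·((1)(3) - (1)(2))
  = (2)(12) - (-4)(7) + (1)(1)
  = 53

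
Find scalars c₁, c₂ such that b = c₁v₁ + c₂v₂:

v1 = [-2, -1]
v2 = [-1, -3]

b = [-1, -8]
c1 = -1, c2 = 3

b = -1·v1 + 3·v2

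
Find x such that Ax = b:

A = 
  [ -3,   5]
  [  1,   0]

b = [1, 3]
x = [3, 2]

Row reduce the augmented matrix [A|b]:
R2 → R2 + (1/3)·R1
REF = 
  [  -3,    5,    1]
  [   0,  5/3, 10/3]

Back-substitution:
x₂ = (10/3) / (5/3) = 2
x₁ = (1 - (5)(2)) / (-3) = 3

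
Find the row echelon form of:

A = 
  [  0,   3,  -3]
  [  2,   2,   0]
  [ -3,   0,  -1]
Row operations:
Swap R1 ↔ R2
R3 → R3 + (3/2)·R1
R3 → R3 - (1)·R2

Resulting echelon form:
REF = 
  [  2,   2,   0]
  [  0,   3,  -3]
  [  0,   0,   2]

Rank = 3 (number of non-zero pivot rows).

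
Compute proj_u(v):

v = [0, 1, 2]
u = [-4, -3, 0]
v·u = (0)(-4) + (1)(-3) + (2)(0) = -3
u·u = (-4)² + (-3)² + (0)² = 25
proj_u(v) = (v·u / u·u) × u = (-3/25) × u

proj_u(v) = [12/25, 9/25, 0]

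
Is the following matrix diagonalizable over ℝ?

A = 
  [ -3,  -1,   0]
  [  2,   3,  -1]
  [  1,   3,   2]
No

Characteristic polynomial: det(λI - A) = λ³ - 2λ² - 4λ + 22
By the rational root theorem any rational root is an integer dividing 22; none of those is a root, so p(λ) has no rational roots and hence (being an irreducible cubic) no repeated roots.
Discriminant of the cubic: Δ = -8876
Δ < 0 ⇒ one real eigenvalue and a complex-conjugate pair: λ ≈ 2.324 + 1.705i, 2.324 - 1.705i, -2.648
Has complex eigenvalues (not diagonalizable over ℝ).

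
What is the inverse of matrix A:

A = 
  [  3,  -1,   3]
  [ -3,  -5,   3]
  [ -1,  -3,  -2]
det(A) = (3)·((-5)(-2) - (3)(-3)) - (-1)·((-3)(-2) - (3)(-1)) + (3)·((-3)(-3) - (-5)(-1))
  = (3)(19) - (-1)(9) + (3)(4)
  = 78
det(A) = 78 ≠ 0, so A is invertible.

Cofactors Cᵢⱼ = (-1)ⁱ⁺ʲ·Mᵢⱼ:
C = 
  [ 19,  -9,   4]
  [-11,  -3,  10]
  [ 12, -18, -18]

adj(A) = Cᵀ:
adj(A) = 
  [ 19, -11,  12]
  [ -9,  -3, -18]
  [  4,  10, -18]

A⁻¹ = (1/78) · adj(A):
A⁻¹ = 
  [ 19/78, -11/78,   2/13]
  [ -3/26,  -1/26,  -3/13]
  [  2/39,   5/39,  -3/13]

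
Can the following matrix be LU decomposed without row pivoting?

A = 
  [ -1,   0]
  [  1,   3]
Yes.
A[1,1] = -1 ≠ 0, so Gaussian elimination proceeds without a row swap: multiplier ℓ₂₁ = (1)/(-1) = -1, and U[2,2] = 3 - (-1)(0) = 3.
L = 
  [  1,   0]
  [ -1,   1]
U = 
  [ -1,   0]
  [  0,   3]
Check row 2 of LU: [(-1)(-1), (-1)(0) + 3] = [1, 3] = row 2 of A ✓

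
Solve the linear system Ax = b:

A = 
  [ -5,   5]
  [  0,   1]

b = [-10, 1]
x = [3, 1]

Row reduce the augmented matrix [A|b]:
(already in echelon form)
REF = 
  [ -5,   5, -10]
  [  0,   1,   1]

Back-substitution:
x₂ = 1 / 1 = 1
x₁ = (-10 - (5)(1)) / (-5) = 3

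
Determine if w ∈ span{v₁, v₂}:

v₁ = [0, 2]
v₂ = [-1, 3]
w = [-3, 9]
Yes

Form the augmented matrix and row-reduce:
[v₁|v₂|w] = 
  [  0,  -1,  -3]
  [  2,   3,   9]
Swap R1 ↔ R2
REF = 
  [  2,   3,   9]
  [  0,  -1,  -3]

No row of the form [0 0 | nonzero], so the system is consistent. Back-substitution gives c₁ = 0, c₂ = 3: w = (0)·v₁ + (3)·v₂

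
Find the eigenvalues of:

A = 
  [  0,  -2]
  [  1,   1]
tr(A) = 1, det(A) = 2
Characteristic polynomial: λ² - tr(A)λ + det(A) = λ² - λ + 2
λ² - λ + 2 = 0  ⇒  λ = (1 ± √((-1)² - 4·(2)))/2 = (1 ± √(-7))/2
  = (1 + i√7)/2,  (1 - i√7)/2

λ = (1 + i√7)/2, (1 - i√7)/2  (≈ 0.5 + 1.323i, 0.5 - 1.323i)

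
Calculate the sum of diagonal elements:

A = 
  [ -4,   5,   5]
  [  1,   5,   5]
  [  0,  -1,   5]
6

tr(A) = -4 + 5 + 5 = 6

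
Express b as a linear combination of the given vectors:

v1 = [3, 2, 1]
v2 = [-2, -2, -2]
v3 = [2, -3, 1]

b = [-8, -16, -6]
c1 = -2, c2 = 3, c3 = 2

b = -2·v1 + 3·v2 + 2·v3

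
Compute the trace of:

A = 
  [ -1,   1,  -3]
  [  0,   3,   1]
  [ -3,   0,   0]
2

tr(A) = -1 + 3 + 0 = 2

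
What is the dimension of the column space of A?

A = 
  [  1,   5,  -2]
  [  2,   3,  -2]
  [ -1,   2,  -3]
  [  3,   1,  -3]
Row reduce:
R2 → R2 - (2)·R1
R3 → R3 + (1)·R1
R4 → R4 - (3)·R1
R3 → R3 + (1)·R2
R4 → R4 - (2)·R2
R4 → R4 - (1/3)·R3
REF = 
  [  1,   5,  -2]
  [  0,  -7,   2]
  [  0,   0,  -3]
  [  0,   0,   0]
Pivot columns: 1, 2, 3 → 3 pivots.
dim(Col(A)) = number of pivot columns = 3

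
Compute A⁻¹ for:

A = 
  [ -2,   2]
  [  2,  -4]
det(A) = (-2)(-4) - (2)(2) = 4
For a 2×2 matrix, A⁻¹ = (1/det(A)) · [[d, -b], [-c, a]]
    = (1/4) · [[-4, -2], [-2, -2]]

A⁻¹ = 
  [  -1, -1/2]
  [-1/2, -1/2]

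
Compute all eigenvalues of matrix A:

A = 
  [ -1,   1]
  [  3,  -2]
tr(A) = -3, det(A) = -1
Characteristic polynomial: λ² - tr(A)λ + det(A) = λ² + 3λ - 1
λ² + 3λ - 1 = 0  ⇒  λ = (-3 ± √((3)² - 4·(-1)))/2 = (-3 ± √(13))/2
  = (-3 + √13)/2,  (-3 - √13)/2

λ = (-3 + √13)/2, (-3 - √13)/2  (≈ 0.3028, -3.303)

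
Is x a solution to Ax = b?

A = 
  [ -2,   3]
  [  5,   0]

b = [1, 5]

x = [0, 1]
No

Ax = [3, 0] ≠ b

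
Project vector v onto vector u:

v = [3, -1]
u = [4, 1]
v·u = (3)(4) + (-1)(1) = 11
u·u = (4)² + (1)² = 17
proj_u(v) = (v·u / u·u) × u = (11/17) × u

proj_u(v) = [44/17, 11/17]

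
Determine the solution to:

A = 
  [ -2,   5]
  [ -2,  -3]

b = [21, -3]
x = [-3, 3]

Row reduce the augmented matrix [A|b]:
R2 → R2 - (1)·R1
REF = 
  [ -2,   5,  21]
  [  0,  -8, -24]

Back-substitution:
x₂ = (-24) / (-8) = 3
x₁ = (21 - (5)(3)) / (-2) = -3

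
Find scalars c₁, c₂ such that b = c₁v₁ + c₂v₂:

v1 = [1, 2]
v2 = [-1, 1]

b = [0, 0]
c1 = 0, c2 = 0

b = 0·v1 + 0·v2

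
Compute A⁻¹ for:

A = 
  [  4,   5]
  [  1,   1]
det(A) = (4)(1) - (5)(1) = -1
For a 2×2 matrix, A⁻¹ = (1/det(A)) · [[d, -b], [-c, a]]
    = (-1) · [[1, -5], [-1, 4]]

A⁻¹ = 
  [ -1,   5]
  [  1,  -4]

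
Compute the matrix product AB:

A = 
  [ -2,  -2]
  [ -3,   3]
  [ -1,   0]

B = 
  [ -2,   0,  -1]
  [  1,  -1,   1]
AB = 
  [  2,   2,   0]
  [  9,  -3,   6]
  [  2,   0,   1]

A is 3×2 and B is 2×3, so AB is 3×3. Each entry is (row of A)·(column of B):
AB[1,1] = (-2)(-2) + (-2)(1) = 2
AB[1,2] = (-2)(0) + (-2)(-1) = 2
AB[1,3] = (-2)(-1) + (-2)(1) = 0
AB[2,1] = (-3)(-2) + (3)(1) = 9
AB[2,2] = (-3)(0) + (3)(-1) = -3
AB[2,3] = (-3)(-1) + (3)(1) = 6
AB[3,1] = (-1)(-2) + (0)(1) = 2
AB[3,2] = (-1)(0) + (0)(-1) = 0
AB[3,3] = (-1)(-1) + (0)(1) = 1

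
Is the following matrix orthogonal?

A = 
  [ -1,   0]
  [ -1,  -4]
No

AᵀA = 
  [  2,   4]
  [  4,  16]
≠ I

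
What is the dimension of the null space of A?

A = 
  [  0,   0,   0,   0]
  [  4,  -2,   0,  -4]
nullity(A) = 3

Row reduce:
Swap R1 ↔ R2
REF = 
  [  4,  -2,   0,  -4]
  [  0,   0,   0,   0]
Pivot columns: 1 → 1 pivot.
rank(A) = 1, so nullity(A) = 4 - 1 = 3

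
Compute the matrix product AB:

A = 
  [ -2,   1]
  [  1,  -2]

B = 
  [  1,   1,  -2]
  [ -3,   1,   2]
A is 2×2 and B is 2×3, so AB is 2×3. Each entry is (row of A)·(column of B):
AB[1,1] = (-2)(1) + (1)(-3) = -5
AB[1,2] = (-2)(1) + (1)(1) = -1
AB[1,3] = (-2)(-2) + (1)(2) = 6
AB[2,1] = (1)(1) + (-2)(-3) = 7
AB[2,2] = (1)(1) + (-2)(1) = -1
AB[2,3] = (1)(-2) + (-2)(2) = -6

AB = 
  [ -5,  -1,   6]
  [  7,  -1,  -6]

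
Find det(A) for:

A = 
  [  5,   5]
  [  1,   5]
20

For a 2×2 matrix, det = ad - bc = (5)(5) - (5)(1) = 20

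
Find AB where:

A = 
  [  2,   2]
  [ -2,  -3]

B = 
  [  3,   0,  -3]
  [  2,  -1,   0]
A is 2×2 and B is 2×3, so AB is 2×3. Each entry is (row of A)·(column of B):
AB[1,1] = (2)(3) + (2)(2) = 10
AB[1,2] = (2)(0) + (2)(-1) = -2
AB[1,3] = (2)(-3) + (2)(0) = -6
AB[2,1] = (-2)(3) + (-3)(2) = -12
AB[2,2] = (-2)(0) + (-3)(-1) = 3
AB[2,3] = (-2)(-3) + (-3)(0) = 6

AB = 
  [ 10,  -2,  -6]
  [-12,   3,   6]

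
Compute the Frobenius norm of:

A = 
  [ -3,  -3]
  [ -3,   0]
||A||_F = 5.196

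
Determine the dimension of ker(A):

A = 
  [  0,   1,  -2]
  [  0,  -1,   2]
nullity(A) = 2

Row reduce:
R2 → R2 + (1)·R1
REF = 
  [  0,   1,  -2]
  [  0,   0,   0]
Pivot columns: 2 → 1 pivot.
rank(A) = 1, so nullity(A) = 3 - 1 = 2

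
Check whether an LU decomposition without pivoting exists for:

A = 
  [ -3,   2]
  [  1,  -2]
Yes.
A[1,1] = -3 ≠ 0, so Gaussian elimination proceeds without a row swap: multiplier ℓ₂₁ = (1)/(-3) = -1/3, and U[2,2] = -2 - (-1/3)(2) = -4/3.
L = 
  [   1,    0]
  [-1/3,    1]
U = 
  [  -3,    2]
  [   0, -4/3]
Check row 2 of LU: [(-1/3)(-3), (-1/3)(2) + (-4/3)] = [1, -2] = row 2 of A ✓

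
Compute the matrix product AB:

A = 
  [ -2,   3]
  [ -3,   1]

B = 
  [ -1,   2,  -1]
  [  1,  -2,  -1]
AB = 
  [  5, -10,  -1]
  [  4,  -8,   2]

A is 2×2 and B is 2×3, so AB is 2×3. Each entry is (row of A)·(column of B):
AB[1,1] = (-2)(-1) + (3)(1) = 5
AB[1,2] = (-2)(2) + (3)(-2) = -10
AB[1,3] = (-2)(-1) + (3)(-1) = -1
AB[2,1] = (-3)(-1) + (1)(1) = 4
AB[2,2] = (-3)(2) + (1)(-2) = -8
AB[2,3] = (-3)(-1) + (1)(-1) = 2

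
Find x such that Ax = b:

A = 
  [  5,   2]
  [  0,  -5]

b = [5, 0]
x = [1, 0]

Row reduce the augmented matrix [A|b]:
(already in echelon form)
REF = 
  [  5,   2,   5]
  [  0,  -5,   0]

Back-substitution:
x₂ = 0 / (-5) = 0
x₁ = (5 - (2)(0)) / 5 = 1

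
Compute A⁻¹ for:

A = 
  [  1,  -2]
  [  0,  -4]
det(A) = (1)(-4) - (-2)(0) = -4
For a 2×2 matrix, A⁻¹ = (1/det(A)) · [[d, -b], [-c, a]]
    = (-1/4) · [[-4, 2], [0, 1]]

A⁻¹ = 
  [   1, -1/2]
  [   0, -1/4]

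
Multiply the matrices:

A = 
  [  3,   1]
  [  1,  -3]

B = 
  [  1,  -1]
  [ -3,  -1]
A is 2×2 and B is 2×2, so AB is 2×2. Each entry is (row of A)·(column of B):
AB[1,1] = (3)(1) + (1)(-3) = 0
AB[1,2] = (3)(-1) + (1)(-1) = -4
AB[2,1] = (1)(1) + (-3)(-3) = 10
AB[2,2] = (1)(-1) + (-3)(-1) = 2

AB = 
  [  0,  -4]
  [ 10,   2]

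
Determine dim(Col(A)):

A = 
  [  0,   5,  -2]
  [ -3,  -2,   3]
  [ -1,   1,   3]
dim(Col(A)) = 3

Row reduce:
Swap R1 ↔ R2
R3 → R3 - (1/3)·R1
R3 → R3 - (1/3)·R2
REF = 
  [ -3,  -2,   3]
  [  0,   5,  -2]
  [  0,   0, 8/3]
Pivot columns: 1, 2, 3 → 3 pivots.
dim(Col(A)) = number of pivot columns = 3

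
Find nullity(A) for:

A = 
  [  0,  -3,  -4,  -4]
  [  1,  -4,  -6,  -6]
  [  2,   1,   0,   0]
nullity(A) = 2

Row reduce:
Swap R1 ↔ R2
R3 → R3 - (2)·R1
R3 → R3 + (3)·R2
REF = 
  [  1,  -4,  -6,  -6]
  [  0,  -3,  -4,  -4]
  [  0,   0,   0,   0]
Pivot columns: 1, 2 → 2 pivots.
rank(A) = 2, so nullity(A) = 4 - 2 = 2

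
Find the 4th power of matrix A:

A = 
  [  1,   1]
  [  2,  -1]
A^4 = 
  [  9,   0]
  [  0,   9]

A² = A·A:
A²[1,1] = (1)(1) + (1)(2) = 3
A²[1,2] = (1)(1) + (1)(-1) = 0
A²[2,1] = (2)(1) + (-1)(2) = 0
A²[2,2] = (2)(1) + (-1)(-1) = 3
A² = 
  [  3,   0]
  [  0,   3]

A^3 = A^2·A:
A^3[1,1] = (3)(1) + (0)(2) = 3
A^3[1,2] = (3)(1) + (0)(-1) = 3
A^3[2,1] = (0)(1) + (3)(2) = 6
A^3[2,2] = (0)(1) + (3)(-1) = -3
A^3 = 
  [  3,   3]
  [  6,  -3]

A^4 = A^3·A:
A^4[1,1] = (3)(1) + (3)(2) = 9
A^4[1,2] = (3)(1) + (3)(-1) = 0
A^4[2,1] = (6)(1) + (-3)(2) = 0
A^4[2,2] = (6)(1) + (-3)(-1) = 9
A^4 = 
  [  9,   0]
  [  0,   9]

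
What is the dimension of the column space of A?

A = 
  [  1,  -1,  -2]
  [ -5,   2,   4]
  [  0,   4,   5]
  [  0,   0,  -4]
Row reduce:
R2 → R2 + (5)·R1
R3 → R3 + (4/3)·R2
R4 → R4 - (4/3)·R3
REF = 
  [  1,  -1,  -2]
  [  0,  -3,  -6]
  [  0,   0,  -3]
  [  0,   0,   0]
Pivot columns: 1, 2, 3 → 3 pivots.
dim(Col(A)) = number of pivot columns = 3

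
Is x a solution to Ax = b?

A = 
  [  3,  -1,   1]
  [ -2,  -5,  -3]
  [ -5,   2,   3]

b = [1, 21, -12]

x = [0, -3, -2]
Yes

Ax = [1, 21, -12] = b ✓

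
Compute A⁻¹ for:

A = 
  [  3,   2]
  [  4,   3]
det(A) = (3)(3) - (2)(4) = 1
For a 2×2 matrix, A⁻¹ = (1/det(A)) · [[d, -b], [-c, a]]
    = (1) · [[3, -2], [-4, 3]]

A⁻¹ = 
  [  3,  -2]
  [ -4,   3]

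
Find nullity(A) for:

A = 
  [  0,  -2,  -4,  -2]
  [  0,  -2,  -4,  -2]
nullity(A) = 3

Row reduce:
R2 → R2 - (1)·R1
REF = 
  [  0,  -2,  -4,  -2]
  [  0,   0,   0,   0]
Pivot columns: 2 → 1 pivot.
rank(A) = 1, so nullity(A) = 4 - 1 = 3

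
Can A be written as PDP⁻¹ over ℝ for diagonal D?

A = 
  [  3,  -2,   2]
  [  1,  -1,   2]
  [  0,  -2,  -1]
No

Characteristic polynomial: det(λI - A) = λ³ - λ² + λ - 9
By the rational root theorem any rational root is an integer dividing 9; none of those is a root, so p(λ) has no rational roots and hence (being an irreducible cubic) no repeated roots.
Discriminant of the cubic: Δ = -2064
Δ < 0 ⇒ one real eigenvalue and a complex-conjugate pair: λ ≈ 2.285, -0.6427 + 1.877i, -0.6427 - 1.877i
Has complex eigenvalues (not diagonalizable over ℝ).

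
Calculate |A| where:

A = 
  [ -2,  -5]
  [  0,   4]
-8

For a 2×2 matrix, det = ad - bc = (-2)(4) - (-5)(0) = -8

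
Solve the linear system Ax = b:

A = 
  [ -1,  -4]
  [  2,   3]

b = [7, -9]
Row reduce the augmented matrix [A|b]:
R2 → R2 + (2)·R1
REF = 
  [ -1,  -4,   7]
  [  0,  -5,   5]

Back-substitution:
x₂ = 5 / (-5) = -1
x₁ = (7 - (-4)(-1)) / (-1) = -3

x = [-3, -1]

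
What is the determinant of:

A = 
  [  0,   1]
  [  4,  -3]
-4

For a 2×2 matrix, det = ad - bc = (0)(-3) - (1)(4) = -4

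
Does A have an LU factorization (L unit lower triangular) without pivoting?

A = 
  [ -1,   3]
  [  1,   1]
Yes.
A[1,1] = -1 ≠ 0, so Gaussian elimination proceeds without a row swap: multiplier ℓ₂₁ = (1)/(-1) = -1, and U[2,2] = 1 - (-1)(3) = 4.
L = 
  [  1,   0]
  [ -1,   1]
U = 
  [ -1,   3]
  [  0,   4]
Check row 2 of LU: [(-1)(-1), (-1)(3) + 4] = [1, 1] = row 2 of A ✓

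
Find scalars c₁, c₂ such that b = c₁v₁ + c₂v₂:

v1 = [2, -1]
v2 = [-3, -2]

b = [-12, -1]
c1 = -3, c2 = 2

b = -3·v1 + 2·v2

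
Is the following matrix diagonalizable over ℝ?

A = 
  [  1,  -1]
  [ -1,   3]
Yes

tr(A) = 4, det(A) = 2
Characteristic polynomial: λ² - tr(A)λ + det(A) = λ² - 4λ + 2
λ² - 4λ + 2 = 0  ⇒  λ = (4 ± √((-4)² - 4·(2)))/2 = (4 ± √(8))/2
  = 2 + √2,  2 - √2
Eigenvalues: 2 + √2, 2 - √2  (≈ 3.414, 0.5858)
The two irrational eigenvalues are distinct (simple), so each has alg. mult. = geom. mult. = 1.
Sum of geometric multiplicities equals n, so A has n independent eigenvectors.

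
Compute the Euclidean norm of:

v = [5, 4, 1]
6.481

||v||₂ = √((5)² + (4)² + (1)²) = √42 = 6.481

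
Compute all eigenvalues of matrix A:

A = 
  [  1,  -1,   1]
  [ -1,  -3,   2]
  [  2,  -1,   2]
λ = -3, (3 + √5)/2, (3 - √5)/2  (≈ -3, 2.618, 0.382)

Characteristic polynomial: det(λI - A) = λ³ - 8λ + 3
Testing integer divisors of the constant term: p(-3) = 0, so (λ + 3) is a factor:
p(λ) = (λ + 3)(λ² - 3λ + 1)
λ² - 3λ + 1 = 0  ⇒  λ = (3 ± √((-3)² - 4·(1)))/2 = (3 ± √(5))/2
  = (3 + √5)/2,  (3 - √5)/2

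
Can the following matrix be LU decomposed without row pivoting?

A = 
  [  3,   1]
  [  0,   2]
Yes.
A[1,1] = 3 ≠ 0, so Gaussian elimination proceeds without a row swap: multiplier ℓ₂₁ = (0)/(3) = 0, and U[2,2] = 2 - (0)(1) = 2.
L = 
  [  1,   0]
  [  0,   1]
U = 
  [  3,   1]
  [  0,   2]
Check row 2 of LU: [(0)(3), (0)(1) + 2] = [0, 2] = row 2 of A ✓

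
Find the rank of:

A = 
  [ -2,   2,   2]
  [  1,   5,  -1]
rank(A) = 2

Row reduce:
R2 → R2 + (1/2)·R1
REF = 
  [ -2,   2,   2]
  [  0,   6,   0]
Pivot columns: 1, 2 → 2 pivots.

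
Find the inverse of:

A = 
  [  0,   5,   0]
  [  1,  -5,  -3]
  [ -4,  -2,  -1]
det(A) = (0)·((-5)(-1) - (-3)(-2)) - (5)·((1)(-1) - (-3)(-4)) + (0)·((1)(-2) - (-5)(-4))
  = (0)(-1) - (5)(-13) + (0)(-22)
  = 65
det(A) = 65 ≠ 0, so A is invertible.

Cofactors Cᵢⱼ = (-1)ⁱ⁺ʲ·Mᵢⱼ:
C = 
  [ -1,  13, -22]
  [  5,   0, -20]
  [-15,   0,  -5]

adj(A) = Cᵀ:
adj(A) = 
  [ -1,   5, -15]
  [ 13,   0,   0]
  [-22, -20,  -5]

A⁻¹ = (1/65) · adj(A):
A⁻¹ = 
  [ -1/65,   1/13,  -3/13]
  [   1/5,      0,      0]
  [-22/65,  -4/13,  -1/13]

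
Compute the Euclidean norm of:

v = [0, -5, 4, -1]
6.481

||v||₂ = √((0)² + (-5)² + (4)² + (-1)²) = √42 = 6.481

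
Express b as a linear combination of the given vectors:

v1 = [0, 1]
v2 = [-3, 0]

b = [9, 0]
c1 = 0, c2 = -3

b = 0·v1 + -3·v2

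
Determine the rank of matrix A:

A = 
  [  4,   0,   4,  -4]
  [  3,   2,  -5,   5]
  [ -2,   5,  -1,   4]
Row reduce:
R2 → R2 - (3/4)·R1
R3 → R3 + (1/2)·R1
R3 → R3 - (5/2)·R2
REF = 
  [  4,   0,   4,  -4]
  [  0,   2,  -8,   8]
  [  0,   0,  21, -18]
Pivot columns: 1, 2, 3 → 3 pivots.

rank(A) = 3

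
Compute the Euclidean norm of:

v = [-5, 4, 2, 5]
8.367

||v||₂ = √((-5)² + (4)² + (2)² + (5)²) = √70 = 8.367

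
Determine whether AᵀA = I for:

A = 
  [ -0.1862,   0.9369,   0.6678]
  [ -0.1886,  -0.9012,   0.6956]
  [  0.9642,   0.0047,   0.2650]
No

AᵀA = 
  [  0.9999,   0,   0]
  [  0,   1.6900,   0]
  [  0,   0,   1]
≠ I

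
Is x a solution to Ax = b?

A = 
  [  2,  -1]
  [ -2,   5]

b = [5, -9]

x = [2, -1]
Yes

Ax = [5, -9] = b ✓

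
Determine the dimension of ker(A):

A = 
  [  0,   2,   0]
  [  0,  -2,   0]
nullity(A) = 2

Row reduce:
R2 → R2 + (1)·R1
REF = 
  [  0,   2,   0]
  [  0,   0,   0]
Pivot columns: 2 → 1 pivot.
rank(A) = 1, so nullity(A) = 3 - 1 = 2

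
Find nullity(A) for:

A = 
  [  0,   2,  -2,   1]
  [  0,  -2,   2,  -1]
nullity(A) = 3

Row reduce:
R2 → R2 + (1)·R1
REF = 
  [  0,   2,  -2,   1]
  [  0,   0,   0,   0]
Pivot columns: 2 → 1 pivot.
rank(A) = 1, so nullity(A) = 4 - 1 = 3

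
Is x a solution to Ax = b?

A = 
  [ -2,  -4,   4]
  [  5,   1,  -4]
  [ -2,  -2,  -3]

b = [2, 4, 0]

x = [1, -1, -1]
No

Ax = [-2, 8, 3] ≠ b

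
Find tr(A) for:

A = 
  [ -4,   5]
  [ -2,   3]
-1

tr(A) = -4 + 3 = -1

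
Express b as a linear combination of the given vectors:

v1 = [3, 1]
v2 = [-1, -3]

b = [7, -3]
c1 = 3, c2 = 2

b = 3·v1 + 2·v2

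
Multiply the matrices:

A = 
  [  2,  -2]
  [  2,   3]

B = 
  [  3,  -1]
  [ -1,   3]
A is 2×2 and B is 2×2, so AB is 2×2. Each entry is (row of A)·(column of B):
AB[1,1] = (2)(3) + (-2)(-1) = 8
AB[1,2] = (2)(-1) + (-2)(3) = -8
AB[2,1] = (2)(3) + (3)(-1) = 3
AB[2,2] = (2)(-1) + (3)(3) = 7

AB = 
  [  8,  -8]
  [  3,   7]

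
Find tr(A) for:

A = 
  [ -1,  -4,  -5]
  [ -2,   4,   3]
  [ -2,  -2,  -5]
-2

tr(A) = -1 + 4 + -5 = -2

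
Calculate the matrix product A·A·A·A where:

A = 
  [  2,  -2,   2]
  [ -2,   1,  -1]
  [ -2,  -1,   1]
A² = A·A:
A²[1,1] = (2)(2) + (-2)(-2) + (2)(-2) = 4
A²[1,2] = (2)(-2) + (-2)(1) + (2)(-1) = -8
A²[1,3] = (2)(2) + (-2)(-1) + (2)(1) = 8
A²[2,1] = (-2)(2) + (1)(-2) + (-1)(-2) = -4
A²[2,2] = (-2)(-2) + (1)(1) + (-1)(-1) = 6
A²[2,3] = (-2)(2) + (1)(-1) + (-1)(1) = -6
A²[3,1] = (-2)(2) + (-1)(-2) + (1)(-2) = -4
A²[3,2] = (-2)(-2) + (-1)(1) + (1)(-1) = 2
A²[3,3] = (-2)(2) + (-1)(-1) + (1)(1) = -2
A² = 
  [  4,  -8,   8]
  [ -4,   6,  -6]
  [ -4,   2,  -2]

A^3 = A^2·A:
A^3[1,1] = (4)(2) + (-8)(-2) + (8)(-2) = 8
A^3[1,2] = (4)(-2) + (-8)(1) + (8)(-1) = -24
A^3[1,3] = (4)(2) + (-8)(-1) + (8)(1) = 24
A^3[2,1] = (-4)(2) + (6)(-2) + (-6)(-2) = -8
A^3[2,2] = (-4)(-2) + (6)(1) + (-6)(-1) = 20
A^3[2,3] = (-4)(2) + (6)(-1) + (-6)(1) = -20
A^3[3,1] = (-4)(2) + (2)(-2) + (-2)(-2) = -8
A^3[3,2] = (-4)(-2) + (2)(1) + (-2)(-1) = 12
A^3[3,3] = (-4)(2) + (2)(-1) + (-2)(1) = -12
A^3 = 
  [  8, -24,  24]
  [ -8,  20, -20]
  [ -8,  12, -12]

A^4 = A^3·A:
A^4[1,1] = (8)(2) + (-24)(-2) + (24)(-2) = 16
A^4[1,2] = (8)(-2) + (-24)(1) + (24)(-1) = -64
A^4[1,3] = (8)(2) + (-24)(-1) + (24)(1) = 64
A^4[2,1] = (-8)(2) + (20)(-2) + (-20)(-2) = -16
A^4[2,2] = (-8)(-2) + (20)(1) + (-20)(-1) = 56
A^4[2,3] = (-8)(2) + (20)(-1) + (-20)(1) = -56
A^4[3,1] = (-8)(2) + (12)(-2) + (-12)(-2) = -16
A^4[3,2] = (-8)(-2) + (12)(1) + (-12)(-1) = 40
A^4[3,3] = (-8)(2) + (12)(-1) + (-12)(1) = -40
A^4 = 
  [ 16, -64,  64]
  [-16,  56, -56]
  [-16,  40, -40]

Therefore
A^4 = 
  [ 16, -64,  64]
  [-16,  56, -56]
  [-16,  40, -40]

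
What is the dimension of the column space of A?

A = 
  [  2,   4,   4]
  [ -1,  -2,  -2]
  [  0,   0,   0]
Row reduce:
R2 → R2 + (1/2)·R1
REF = 
  [  2,   4,   4]
  [  0,   0,   0]
  [  0,   0,   0]
Pivot columns: 1 → 1 pivot.
dim(Col(A)) = number of pivot columns = 1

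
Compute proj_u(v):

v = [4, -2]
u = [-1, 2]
proj_u(v) = [8/5, -16/5]

v·u = (4)(-1) + (-2)(2) = -8
u·u = (-1)² + (2)² = 5
proj_u(v) = (v·u / u·u) × u = (-8/5) × u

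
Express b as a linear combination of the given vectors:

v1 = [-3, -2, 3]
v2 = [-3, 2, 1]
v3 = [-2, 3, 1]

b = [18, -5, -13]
c1 = -3, c2 = -1, c3 = -3

b = -3·v1 + -1·v2 + -3·v3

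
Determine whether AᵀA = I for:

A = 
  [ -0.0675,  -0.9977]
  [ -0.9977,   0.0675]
Yes

AᵀA = 
  [  1,   0]
  [  0,   1]
≈ I (equal to I up to the 4-dp rounding of the entries)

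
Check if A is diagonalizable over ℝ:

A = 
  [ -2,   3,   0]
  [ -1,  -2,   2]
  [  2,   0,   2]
No

Characteristic polynomial: det(λI - A) = λ³ + 2λ² - λ - 26
By the rational root theorem any rational root is an integer dividing 26; none of those is a root, so p(λ) has no rational roots and hence (being an irreducible cubic) no repeated roots.
Discriminant of the cubic: Δ = -16476
Δ < 0 ⇒ one real eigenvalue and a complex-conjugate pair: λ ≈ -2.257 + 2.292i, -2.257 - 2.292i, 2.513
Has complex eigenvalues (not diagonalizable over ℝ).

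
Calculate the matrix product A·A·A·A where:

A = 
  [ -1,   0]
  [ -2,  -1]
A^4 = 
  [  1,   0]
  [  8,   1]

A² = A·A:
A²[1,1] = (-1)(-1) + (0)(-2) = 1
A²[1,2] = (-1)(0) + (0)(-1) = 0
A²[2,1] = (-2)(-1) + (-1)(-2) = 4
A²[2,2] = (-2)(0) + (-1)(-1) = 1
A² = 
  [  1,   0]
  [  4,   1]

A^3 = A^2·A:
A^3[1,1] = (1)(-1) + (0)(-2) = -1
A^3[1,2] = (1)(0) + (0)(-1) = 0
A^3[2,1] = (4)(-1) + (1)(-2) = -6
A^3[2,2] = (4)(0) + (1)(-1) = -1
A^3 = 
  [ -1,   0]
  [ -6,  -1]

A^4 = A^3·A:
A^4[1,1] = (-1)(-1) + (0)(-2) = 1
A^4[1,2] = (-1)(0) + (0)(-1) = 0
A^4[2,1] = (-6)(-1) + (-1)(-2) = 8
A^4[2,2] = (-6)(0) + (-1)(-1) = 1
A^4 = 
  [  1,   0]
  [  8,   1]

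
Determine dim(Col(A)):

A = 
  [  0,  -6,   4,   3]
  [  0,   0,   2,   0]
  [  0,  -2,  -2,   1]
dim(Col(A)) = 2

Row reduce:
R3 → R3 - (1/3)·R1
R3 → R3 + (5/3)·R2
REF = 
  [  0,  -6,   4,   3]
  [  0,   0,   2,   0]
  [  0,   0,   0,   0]
Pivot columns: 2, 3 → 2 pivots.
dim(Col(A)) = number of pivot columns = 2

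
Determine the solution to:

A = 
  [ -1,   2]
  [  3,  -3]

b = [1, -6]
x = [-3, -1]

Row reduce the augmented matrix [A|b]:
R2 → R2 + (3)·R1
REF = 
  [ -1,   2,   1]
  [  0,   3,  -3]

Back-substitution:
x₂ = (-3) / 3 = -1
x₁ = (1 - (2)(-1)) / (-1) = -3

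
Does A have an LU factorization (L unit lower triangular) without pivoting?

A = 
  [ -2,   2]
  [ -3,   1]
Yes.
A[1,1] = -2 ≠ 0, so Gaussian elimination proceeds without a row swap: multiplier ℓ₂₁ = (-3)/(-2) = 3/2, and U[2,2] = 1 - (3/2)(2) = -2.
L = 
  [  1,   0]
  [3/2,   1]
U = 
  [ -2,   2]
  [  0,  -2]
Check row 2 of LU: [(3/2)(-2), (3/2)(2) + (-2)] = [-3, 1] = row 2 of A ✓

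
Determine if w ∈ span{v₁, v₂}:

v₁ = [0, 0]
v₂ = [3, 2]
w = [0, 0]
Yes

Form the augmented matrix and row-reduce:
[v₁|v₂|w] = 
  [  0,   3,   0]
  [  0,   2,   0]
R2 → R2 - (2/3)·R1
REF = 
  [  0,   3,   0]
  [  0,   0,   0]

No row of the form [0 0 | nonzero], so the system is consistent. Back-substitution gives c₁ = 0, c₂ = 0: w = (0)·v₁ + (0)·v₂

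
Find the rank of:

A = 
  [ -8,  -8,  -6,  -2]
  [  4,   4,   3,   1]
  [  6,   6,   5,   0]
Row reduce:
R2 → R2 + (1/2)·R1
R3 → R3 + (3/4)·R1
Swap R2 ↔ R3
REF = 
  [  -8,   -8,   -6,   -2]
  [   0,    0,  1/2, -3/2]
  [   0,    0,    0,    0]
Pivot columns: 1, 3 → 2 pivots.

rank(A) = 2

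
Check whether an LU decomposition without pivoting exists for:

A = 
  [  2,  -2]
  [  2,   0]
Yes.
A[1,1] = 2 ≠ 0, so Gaussian elimination proceeds without a row swap: multiplier ℓ₂₁ = (2)/(2) = 1, and U[2,2] = 0 - (1)(-2) = 2.
L = 
  [  1,   0]
  [  1,   1]
U = 
  [  2,  -2]
  [  0,   2]
Check row 2 of LU: [(1)(2), (1)(-2) + 2] = [2, 0] = row 2 of A ✓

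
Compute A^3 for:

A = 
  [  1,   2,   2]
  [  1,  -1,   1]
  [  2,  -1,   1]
A^3 = 
  [ 17,  10,  18]
  [  8,   0,   8]
  [ 15,  -2,  14]

A² = A·A:
A²[1,1] = (1)(1) + (2)(1) + (2)(2) = 7
A²[1,2] = (1)(2) + (2)(-1) + (2)(-1) = -2
A²[1,3] = (1)(2) + (2)(1) + (2)(1) = 6
A²[2,1] = (1)(1) + (-1)(1) + (1)(2) = 2
A²[2,2] = (1)(2) + (-1)(-1) + (1)(-1) = 2
A²[2,3] = (1)(2) + (-1)(1) + (1)(1) = 2
A²[3,1] = (2)(1) + (-1)(1) + (1)(2) = 3
A²[3,2] = (2)(2) + (-1)(-1) + (1)(-1) = 4
A²[3,3] = (2)(2) + (-1)(1) + (1)(1) = 4
A² = 
  [  7,  -2,   6]
  [  2,   2,   2]
  [  3,   4,   4]

A^3 = A^2·A:
A^3[1,1] = (7)(1) + (-2)(1) + (6)(2) = 17
A^3[1,2] = (7)(2) + (-2)(-1) + (6)(-1) = 10
A^3[1,3] = (7)(2) + (-2)(1) + (6)(1) = 18
A^3[2,1] = (2)(1) + (2)(1) + (2)(2) = 8
A^3[2,2] = (2)(2) + (2)(-1) + (2)(-1) = 0
A^3[2,3] = (2)(2) + (2)(1) + (2)(1) = 8
A^3[3,1] = (3)(1) + (4)(1) + (4)(2) = 15
A^3[3,2] = (3)(2) + (4)(-1) + (4)(-1) = -2
A^3[3,3] = (3)(2) + (4)(1) + (4)(1) = 14
A^3 = 
  [ 17,  10,  18]
  [  8,   0,   8]
  [ 15,  -2,  14]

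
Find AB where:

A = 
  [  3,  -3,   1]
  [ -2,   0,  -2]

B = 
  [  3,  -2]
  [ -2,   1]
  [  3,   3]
AB = 
  [ 18,  -6]
  [-12,  -2]

A is 2×3 and B is 3×2, so AB is 2×2. Each entry is (row of A)·(column of B):
AB[1,1] = (3)(3) + (-3)(-2) + (1)(3) = 18
AB[1,2] = (3)(-2) + (-3)(1) + (1)(3) = -6
AB[2,1] = (-2)(3) + (0)(-2) + (-2)(3) = -12
AB[2,2] = (-2)(-2) + (0)(1) + (-2)(3) = -2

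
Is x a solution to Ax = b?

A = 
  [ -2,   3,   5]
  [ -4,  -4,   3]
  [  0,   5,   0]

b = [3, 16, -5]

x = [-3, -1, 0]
Yes

Ax = [3, 16, -5] = b ✓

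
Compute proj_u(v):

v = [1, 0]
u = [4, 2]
v·u = (1)(4) + (0)(2) = 4
u·u = (4)² + (2)² = 20
proj_u(v) = (v·u / u·u) × u = (4/20) × u = (1/5) × u

proj_u(v) = [4/5, 2/5]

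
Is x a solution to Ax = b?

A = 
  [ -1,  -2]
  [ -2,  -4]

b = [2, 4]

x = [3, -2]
No

Ax = [1, 2] ≠ b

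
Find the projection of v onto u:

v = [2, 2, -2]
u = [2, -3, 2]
v·u = (2)(2) + (2)(-3) + (-2)(2) = -6
u·u = (2)² + (-3)² + (2)² = 17
proj_u(v) = (v·u / u·u) × u = (-6/17) × u

proj_u(v) = [-12/17, 18/17, -12/17]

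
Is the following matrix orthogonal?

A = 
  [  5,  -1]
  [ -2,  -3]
No

AᵀA = 
  [ 29,   1]
  [  1,  10]
≠ I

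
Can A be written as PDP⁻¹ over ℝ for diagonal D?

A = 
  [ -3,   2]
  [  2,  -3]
Yes

tr(A) = -6, det(A) = 5
Characteristic polynomial: λ² - tr(A)λ + det(A) = λ² + 6λ + 5
λ² + 6λ + 5 = (λ + 5)(λ + 1)
Eigenvalues: -1, -5
λ=-5: alg. mult. = 1, geom. mult. = 2 - rank(A - (-5)I) = 2 - 1 = 1
λ=-1: alg. mult. = 1, geom. mult. = 2 - rank(A - (-1)I) = 2 - 1 = 1
Sum of geometric multiplicities equals n, so A has n independent eigenvectors.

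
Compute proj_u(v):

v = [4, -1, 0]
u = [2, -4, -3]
proj_u(v) = [24/29, -48/29, -36/29]

v·u = (4)(2) + (-1)(-4) + (0)(-3) = 12
u·u = (2)² + (-4)² + (-3)² = 29
proj_u(v) = (v·u / u·u) × u = (12/29) × u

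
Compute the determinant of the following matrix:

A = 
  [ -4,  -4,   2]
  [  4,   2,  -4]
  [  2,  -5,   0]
Cofactor expansion along row 1:
det(A) = (-4)·((2)(0) - (-4)(-5)) - (-4)·((4)(0) - (-4)(2)) + (2)·((4)(-5) - (2)(2))
  = (-4)(-20) - (-4)(8) + (2)(-24)
  = 64

det(A) = 64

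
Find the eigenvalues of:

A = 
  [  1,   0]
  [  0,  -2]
tr(A) = -1, det(A) = -2
Characteristic polynomial: λ² - tr(A)λ + det(A) = λ² + λ - 2
λ² + λ - 2 = (λ + 2)(λ - 1)

λ = 1, -2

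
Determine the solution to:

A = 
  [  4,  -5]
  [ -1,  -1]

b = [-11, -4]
x = [1, 3]

Row reduce the augmented matrix [A|b]:
R2 → R2 + (1/4)·R1
REF = 
  [    4,    -5,   -11]
  [    0,  -9/4, -27/4]

Back-substitution:
x₂ = (-27/4) / (-9/4) = 3
x₁ = (-11 - (-5)(3)) / 4 = 1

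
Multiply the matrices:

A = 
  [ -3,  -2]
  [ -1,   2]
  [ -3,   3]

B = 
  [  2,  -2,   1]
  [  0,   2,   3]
A is 3×2 and B is 2×3, so AB is 3×3. Each entry is (row of A)·(column of B):
AB[1,1] = (-3)(2) + (-2)(0) = -6
AB[1,2] = (-3)(-2) + (-2)(2) = 2
AB[1,3] = (-3)(1) + (-2)(3) = -9
AB[2,1] = (-1)(2) + (2)(0) = -2
AB[2,2] = (-1)(-2) + (2)(2) = 6
AB[2,3] = (-1)(1) + (2)(3) = 5
AB[3,1] = (-3)(2) + (3)(0) = -6
AB[3,2] = (-3)(-2) + (3)(2) = 12
AB[3,3] = (-3)(1) + (3)(3) = 6

AB = 
  [ -6,   2,  -9]
  [ -2,   6,   5]
  [ -6,  12,   6]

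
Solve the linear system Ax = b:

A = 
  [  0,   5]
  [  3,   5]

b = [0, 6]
Row reduce the augmented matrix [A|b]:
Swap R1 ↔ R2
REF = 
  [  3,   5,   6]
  [  0,   5,   0]

Back-substitution:
x₂ = 0 / 5 = 0
x₁ = (6 - (5)(0)) / 3 = 2

x = [2, 0]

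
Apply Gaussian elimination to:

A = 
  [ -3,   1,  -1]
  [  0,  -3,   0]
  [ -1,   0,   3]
Row operations:
R3 → R3 - (1/3)·R1
R3 → R3 - (1/9)·R2

Resulting echelon form:
REF = 
  [  -3,    1,   -1]
  [   0,   -3,    0]
  [   0,    0, 10/3]

Rank = 3 (number of non-zero pivot rows).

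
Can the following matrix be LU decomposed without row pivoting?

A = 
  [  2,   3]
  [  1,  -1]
Yes.
A[1,1] = 2 ≠ 0, so Gaussian elimination proceeds without a row swap: multiplier ℓ₂₁ = (1)/(2) = 1/2, and U[2,2] = -1 - (1/2)(3) = -5/2.
L = 
  [  1,   0]
  [1/2,   1]
U = 
  [   2,    3]
  [   0, -5/2]
Check row 2 of LU: [(1/2)(2), (1/2)(3) + (-5/2)] = [1, -1] = row 2 of A ✓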